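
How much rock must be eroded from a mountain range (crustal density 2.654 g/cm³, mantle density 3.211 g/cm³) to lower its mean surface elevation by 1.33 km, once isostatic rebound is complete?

Net drop Δ = e − u = e − e ρ_c/ρ_m = e (ρ_m − ρ_c)/ρ_m.
e = Δ ρ_m/(ρ_m − ρ_c) = 1.33 km × 3.211/0.557 = 7.67 km.

7.67 km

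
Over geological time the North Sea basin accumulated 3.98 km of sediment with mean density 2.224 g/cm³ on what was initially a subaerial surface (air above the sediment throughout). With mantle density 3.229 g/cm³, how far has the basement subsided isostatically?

2.74 km

Subaerial load: s = t ρ_sed / ρ_m = 3.98 km × 2.224/3.229 = 2.74 km.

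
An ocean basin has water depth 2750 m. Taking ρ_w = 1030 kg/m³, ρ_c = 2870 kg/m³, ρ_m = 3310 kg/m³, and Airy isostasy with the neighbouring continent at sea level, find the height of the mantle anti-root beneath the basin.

11500 m

Balancing pressure at the compensation depth: replacing crust with seawater at the top is compensated by replacing crust with mantle at the base: d (ρ_c − ρ_w) = a (ρ_m − ρ_c).
a = d (ρ_c − ρ_w)/(ρ_m − ρ_c) = 2750 m × 1840/440 = 11500 m.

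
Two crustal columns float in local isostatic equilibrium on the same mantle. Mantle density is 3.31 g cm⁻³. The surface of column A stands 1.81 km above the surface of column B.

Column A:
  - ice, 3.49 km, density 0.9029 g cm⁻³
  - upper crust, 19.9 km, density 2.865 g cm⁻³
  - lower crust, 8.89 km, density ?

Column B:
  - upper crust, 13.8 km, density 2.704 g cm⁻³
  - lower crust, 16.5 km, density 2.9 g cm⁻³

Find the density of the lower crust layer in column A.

Take the compensation level at the base of the deeper column (depth z_c below the surface of column A) and equate Σ ρ_i t_i down to z_c; mantle fills any gap and the z_c terms cancel.
Column A: 3.49×0.9029 + 19.9×2.865 + 8.89×ρ + (z_c − 32.28)×3.31
Column B: 1.81×0 + 13.8×2.704 + 16.5×2.9 + (z_c − 1.81 − 30.3)×3.31
The z_c×3.31 term appears on both sides and cancels. Collect the known terms of each column as K = Σ(ρt)_known − 3.31 × (depth of known layers): K_A = 60.164621 − 3.31×32.28 = −46.682179; K_B = 85.1652 − 3.31×(1.81 + 30.3) = −21.1189.
Balance: K_A + 8.89×ρ = K_B, so ρ = (K_B − K_A)/8.89 = 25.5633/8.89 = 2.88 g cm⁻³.

2.88 g cm⁻³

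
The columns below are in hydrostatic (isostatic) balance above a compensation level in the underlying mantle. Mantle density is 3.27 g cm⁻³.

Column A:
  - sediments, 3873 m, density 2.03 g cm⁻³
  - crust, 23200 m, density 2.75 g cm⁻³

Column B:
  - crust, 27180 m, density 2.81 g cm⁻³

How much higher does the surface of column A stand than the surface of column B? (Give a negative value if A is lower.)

1330 m

For any compensation level in the mantle, the mantle terms cancel and isostasy reduces to e = (Σt_A − Σt_B) − (Σ(ρt)_A − Σ(ρt)_B) / ρ_m.
Σt_A = 27073 m; Σt_B = 27180 m; Σ(ρt)_A = 71662.19; Σ(ρt)_B = 76375.8 (in m·g cm⁻³).
e = (27073 − 27180) − (71662.19 − 76375.8) / 3.27 = 1330 m.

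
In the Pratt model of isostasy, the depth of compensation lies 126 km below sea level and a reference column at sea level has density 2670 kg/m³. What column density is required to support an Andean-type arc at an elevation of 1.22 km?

Pratt balance: ρ_ref D = ρ (D + h).
ρ = ρ_ref D/(D + h) = 2670 × 126 km/(126 km + 1.22 km) = 2640 kg/m³.

2640 kg/m³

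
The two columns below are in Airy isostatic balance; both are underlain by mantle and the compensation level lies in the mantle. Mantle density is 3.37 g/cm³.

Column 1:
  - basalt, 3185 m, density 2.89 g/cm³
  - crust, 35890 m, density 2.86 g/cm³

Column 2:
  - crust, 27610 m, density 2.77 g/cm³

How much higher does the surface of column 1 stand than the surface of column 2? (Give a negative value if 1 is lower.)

969 m

For any compensation level in the mantle, the mantle terms cancel and isostasy reduces to e = (Σt_1 − Σt_2) − (Σ(ρt)_1 − Σ(ρt)_2) / ρ_m.
Σt_1 = 39075 m; Σt_2 = 27610 m; Σ(ρt)_1 = 111850.05; Σ(ρt)_2 = 76479.7 (in m·g/cm³).
e = (39075 − 27610) − (111850.05 − 76479.7) / 3.37 = 969 m.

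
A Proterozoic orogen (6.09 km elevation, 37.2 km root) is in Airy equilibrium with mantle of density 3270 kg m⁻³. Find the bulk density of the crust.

2810 kg m⁻³

ρ_c h = (ρ_m − ρ_c) r → ρ_c (h + r) = ρ_m r → ρ_c = ρ_m r / (h + r).
ρ_c = 3270 × 37.2 km / (6.09 km + 37.2 km) = 2810 kg m⁻³.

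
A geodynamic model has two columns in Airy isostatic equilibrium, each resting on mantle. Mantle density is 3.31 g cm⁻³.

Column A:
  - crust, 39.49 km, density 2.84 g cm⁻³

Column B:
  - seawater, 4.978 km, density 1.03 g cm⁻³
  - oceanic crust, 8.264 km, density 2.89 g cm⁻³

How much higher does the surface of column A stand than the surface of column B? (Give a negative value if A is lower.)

1.13 km

For any compensation level in the mantle, the mantle terms cancel and isostasy reduces to e = (Σt_A − Σt_B) − (Σ(ρt)_A − Σ(ρt)_B) / ρ_m.
Σt_A = 39.49 km; Σt_B = 13.242 km; Σ(ρt)_A = 112.1516; Σ(ρt)_B = 29.0103 (in km·g cm⁻³).
e = (39.49 − 13.242) − (112.1516 − 29.0103) / 3.31 = 1.13 km.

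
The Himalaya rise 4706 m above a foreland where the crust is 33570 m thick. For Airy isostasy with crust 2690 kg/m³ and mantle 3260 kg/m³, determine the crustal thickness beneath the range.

60500 m

Root depth r = h ρ_c / (ρ_m − ρ_c) = 4706 m × 2690 / 570 = 22210 m.
Total thickness = T + h + r = 33570 m + 4706 m + 22210 m = 60500 m.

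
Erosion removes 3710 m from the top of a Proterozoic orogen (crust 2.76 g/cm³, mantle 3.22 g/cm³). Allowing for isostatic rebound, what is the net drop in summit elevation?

530 m

Rebound u = e ρ_c/ρ_m = 3710 m × 2.76/3.22 = 3180 m.
Net surface drop = e − u = 3710 m − 3180 m = e (ρ_m − ρ_c)/ρ_m = 530 m.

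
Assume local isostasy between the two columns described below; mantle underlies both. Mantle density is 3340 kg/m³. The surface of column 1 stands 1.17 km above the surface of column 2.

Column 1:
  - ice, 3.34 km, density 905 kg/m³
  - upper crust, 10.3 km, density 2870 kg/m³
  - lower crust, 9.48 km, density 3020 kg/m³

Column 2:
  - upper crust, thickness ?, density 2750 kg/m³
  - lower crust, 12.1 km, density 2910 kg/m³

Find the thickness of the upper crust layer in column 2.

Take the compensation level at the base of the deeper column (depth z_c below the surface of column 1) and equate Σ ρ_i t_i down to z_c; mantle fills any gap and the z_c terms cancel.
Column 1: 3.34×905 + 10.3×2870 + 9.48×3020 + (z_c − 23.12)×3340
Column 2: 1.17×0 + x×2750 + 12.1×2910 + (z_c − 1.17 − 12.1 − x)×3340
The z_c×3340 term appears on both sides and cancels. Collect the known terms of each column as K = Σ(ρt)_known − 3340 × (depth of known layers): K_1 = 61213.3 − 3340×23.12 = −16007.5; K_2 = 35211 − 3340×(1.17 + 12.1) = −9110.8.
Balance: K_1 = K_2 − x×(3340 − 2750), so x = (K_2 − K_1)/(3340 − 2750) = 6896.7/590 = 11.7 km.

11.7 km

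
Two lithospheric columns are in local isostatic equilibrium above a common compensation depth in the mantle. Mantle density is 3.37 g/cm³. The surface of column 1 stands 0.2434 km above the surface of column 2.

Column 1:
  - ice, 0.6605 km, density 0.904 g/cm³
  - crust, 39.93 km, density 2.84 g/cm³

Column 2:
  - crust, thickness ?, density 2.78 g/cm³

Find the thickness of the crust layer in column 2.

37.2 km

Take the compensation level at the base of the deeper column (depth z_c below the surface of column 1) and equate Σ ρ_i t_i down to z_c; mantle fills any gap and the z_c terms cancel.
Column 1: 0.6605×0.904 + 39.93×2.84 + (z_c − 40.5905)×3.37
Column 2: 0.2434×0 + x×2.78 + (z_c − 0.2434 − 0 − x)×3.37
The z_c×3.37 term appears on both sides and cancels. Collect the known terms of each column as K = Σ(ρt)_known − 3.37 × (depth of known layers): K_1 = 113.998292 − 3.37×40.5905 = −22.791693; K_2 = 0 − 3.37×(0.2434 + 0) = −0.820258.
Balance: K_1 = K_2 − x×(3.37 − 2.78), so x = (K_2 − K_1)/(3.37 − 2.78) = 21.9714/0.59 = 37.2 km.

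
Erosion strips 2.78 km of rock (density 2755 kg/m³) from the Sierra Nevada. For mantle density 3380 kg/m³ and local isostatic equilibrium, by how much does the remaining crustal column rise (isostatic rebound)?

2.27 km

Unloading: uplift u = e ρ_c/ρ_m = 2.78 km × 2755/3380 = 2.27 km.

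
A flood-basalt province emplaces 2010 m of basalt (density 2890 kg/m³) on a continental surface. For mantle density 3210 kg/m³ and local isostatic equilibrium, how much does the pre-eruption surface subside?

1810 m

Subaerial loading: s = t ρ_load / ρ_m.
s = 2010 m × 2890/3210 = 1810 m.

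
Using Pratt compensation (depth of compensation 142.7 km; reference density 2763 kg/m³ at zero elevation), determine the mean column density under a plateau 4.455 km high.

Pratt balance: ρ_ref D = ρ (D + h).
ρ = ρ_ref D/(D + h) = 2763 × 142.7 km/(142.7 km + 4.455 km) = 2680 kg/m³.

2680 kg/m³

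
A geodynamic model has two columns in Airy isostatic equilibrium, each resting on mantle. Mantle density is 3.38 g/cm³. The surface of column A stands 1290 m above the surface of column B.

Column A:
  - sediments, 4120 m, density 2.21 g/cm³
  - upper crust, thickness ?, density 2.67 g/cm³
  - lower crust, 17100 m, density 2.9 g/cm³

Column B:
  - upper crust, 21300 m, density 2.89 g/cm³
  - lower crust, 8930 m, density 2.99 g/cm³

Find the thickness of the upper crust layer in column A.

7400 m

Take the compensation level at the base of the deeper column (depth z_c below the surface of column A) and equate Σ ρ_i t_i down to z_c; mantle fills any gap and the z_c terms cancel.
Column A: 4120×2.21 + x×2.67 + 17100×2.9 + (z_c − 21220 − x)×3.38
Column B: 1290×0 + 21300×2.89 + 8930×2.99 + (z_c − 1290 − 30230)×3.38
The z_c×3.38 term appears on both sides and cancels. Collect the known terms of each column as K = Σ(ρt)_known − 3.38 × (depth of known layers): K_A = 58695.2 − 3.38×21220 = −13028.4; K_B = 88257.7 − 3.38×(1290 + 30230) = −18279.9.
Balance: K_A − x×(3.38 − 2.67) = K_B, so x = (K_A − K_B)/(3.38 − 2.67) = 5251.5/0.71 = 7400 m.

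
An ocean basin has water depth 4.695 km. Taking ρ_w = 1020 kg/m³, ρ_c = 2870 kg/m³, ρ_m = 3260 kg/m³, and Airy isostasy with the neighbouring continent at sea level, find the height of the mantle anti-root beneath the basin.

22.3 km

Equating mass per unit area of the two columns: replacing crust with seawater at the top is compensated by replacing crust with mantle at the base: d (ρ_c − ρ_w) = a (ρ_m − ρ_c).
a = d (ρ_c − ρ_w)/(ρ_m − ρ_c) = 4.695 km × 1850/390 = 22.3 km.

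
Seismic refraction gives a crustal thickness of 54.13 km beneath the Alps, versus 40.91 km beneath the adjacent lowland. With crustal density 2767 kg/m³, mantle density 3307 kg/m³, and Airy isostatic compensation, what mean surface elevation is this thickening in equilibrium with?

2.16 km

Excess crust Δ = 54.13 km − 40.91 km = 13.22 km, split between elevation h and root r with h + r = Δ.
Airy balance ρ_c h = (ρ_m − ρ_c) r gives r = h ρ_c/(ρ_m − ρ_c), so h (1 + ρ_c/(ρ_m − ρ_c)) = Δ, i.e. h = Δ (ρ_m − ρ_c)/ρ_m.
h = 13.22 km × 540/3307 = 2.16 km.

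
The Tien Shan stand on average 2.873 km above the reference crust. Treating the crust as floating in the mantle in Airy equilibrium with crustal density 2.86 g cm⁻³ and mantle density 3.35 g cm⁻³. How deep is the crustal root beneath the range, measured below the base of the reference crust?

By Archimedes' principle applied to the lithosphere: the weight of the topography is balanced by the buoyancy of the root, ρ_c h = (ρ_m − ρ_c) r.
r = h · ρ_c / (ρ_m − ρ_c) = 2.873 km × 2.86 / (3.35 − 2.86) = 16.8 km.

16.8 km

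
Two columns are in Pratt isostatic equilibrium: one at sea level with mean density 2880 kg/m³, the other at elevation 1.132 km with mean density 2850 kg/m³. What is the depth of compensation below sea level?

108 km

ρ_ref D = ρ (D + h) → D (ρ_ref − ρ) = ρ h.
D = ρ h/(ρ_ref − ρ) = 2850 × 1.132 km/(2880 − 2850) = 108 km.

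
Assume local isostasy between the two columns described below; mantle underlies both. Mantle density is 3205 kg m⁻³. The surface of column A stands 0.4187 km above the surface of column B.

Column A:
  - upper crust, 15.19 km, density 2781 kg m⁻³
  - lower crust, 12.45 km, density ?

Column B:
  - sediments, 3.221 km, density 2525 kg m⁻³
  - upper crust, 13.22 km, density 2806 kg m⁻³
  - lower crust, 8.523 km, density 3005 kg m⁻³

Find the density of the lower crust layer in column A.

2880 kg m⁻³

Take the compensation level at the base of the deeper column (depth z_c below the surface of column A) and equate Σ ρ_i t_i down to z_c; mantle fills any gap and the z_c terms cancel.
Column A: 15.19×2781 + 12.45×ρ + (z_c − 27.64)×3205
Column B: 0.4187×0 + 3.221×2525 + 13.22×2806 + 8.523×3005 + (z_c − 0.4187 − 24.964)×3205
The z_c×3205 term appears on both sides and cancels. Collect the known terms of each column as K = Σ(ρt)_known − 3205 × (depth of known layers): K_A = 42243.39 − 3205×27.64 = −46342.81; K_B = 70839.96 − 3205×(0.4187 + 24.964) = −10511.5935.
Balance: K_A + 12.45×ρ = K_B, so ρ = (K_B − K_A)/12.45 = 35831.2/12.45 = 2880 kg m⁻³.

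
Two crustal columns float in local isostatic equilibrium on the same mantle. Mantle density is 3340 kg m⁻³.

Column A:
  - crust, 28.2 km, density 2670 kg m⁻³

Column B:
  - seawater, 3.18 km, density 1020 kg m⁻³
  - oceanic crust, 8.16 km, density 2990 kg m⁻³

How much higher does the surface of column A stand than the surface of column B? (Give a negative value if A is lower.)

2.59 km

For any compensation level in the mantle, the mantle terms cancel and isostasy reduces to e = (Σt_A − Σt_B) − (Σ(ρt)_A − Σ(ρt)_B) / ρ_m.
Σt_A = 28.2 km; Σt_B = 11.34 km; Σ(ρt)_A = 75294; Σ(ρt)_B = 27642 (in km·kg m⁻³).
e = (28.2 − 11.34) − (75294 − 27642) / 3340 = 2.59 km.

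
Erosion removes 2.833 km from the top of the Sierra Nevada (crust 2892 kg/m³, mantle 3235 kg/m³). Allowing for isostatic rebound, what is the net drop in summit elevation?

0.3 km

Rebound u = e ρ_c/ρ_m = 2.833 km × 2892/3235 = 2.533 km.
Net surface drop = e − u = 2.833 km − 2.533 km = e (ρ_m − ρ_c)/ρ_m = 0.3 km.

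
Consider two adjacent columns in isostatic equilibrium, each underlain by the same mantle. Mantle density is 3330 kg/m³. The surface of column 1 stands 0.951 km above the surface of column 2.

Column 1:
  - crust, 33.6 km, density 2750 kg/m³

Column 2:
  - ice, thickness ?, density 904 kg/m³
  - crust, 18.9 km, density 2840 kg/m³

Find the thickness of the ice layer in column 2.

Take the compensation level at the base of the deeper column (depth z_c below the surface of column 1) and equate Σ ρ_i t_i down to z_c; mantle fills any gap and the z_c terms cancel.
Column 1: 33.6×2750 + (z_c − 33.6)×3330
Column 2: 0.951×0 + x×904 + 18.9×2840 + (z_c − 0.951 − 18.9 − x)×3330
The z_c×3330 term appears on both sides and cancels. Collect the known terms of each column as K = Σ(ρt)_known − 3330 × (depth of known layers): K_1 = 92400 − 3330×33.6 = −19488; K_2 = 53676 − 3330×(0.951 + 18.9) = −12427.83.
Balance: K_1 = K_2 − x×(3330 − 904), so x = (K_2 − K_1)/(3330 − 904) = 7060.17/2426 = 2.91 km.

2.91 km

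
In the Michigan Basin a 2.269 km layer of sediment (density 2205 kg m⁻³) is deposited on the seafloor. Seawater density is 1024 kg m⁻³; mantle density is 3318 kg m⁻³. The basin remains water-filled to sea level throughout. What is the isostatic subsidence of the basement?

1.17 km

Submarine loading: the sediment displaces seawater, and the subsidence is in turn flooded, so s (ρ_m − ρ_w) = t (ρ_sed − ρ_w).
s = 2.269 km × (2205 − 1024) / (3318 − 1024) = 1.17 km.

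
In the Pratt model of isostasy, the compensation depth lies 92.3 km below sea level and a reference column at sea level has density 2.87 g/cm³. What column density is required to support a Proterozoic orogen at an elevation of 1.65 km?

2.82 g/cm³

Pratt balance: ρ_ref D = ρ (D + h).
ρ = ρ_ref D/(D + h) = 2.87 × 92.3 km/(92.3 km + 1.65 km) = 2.82 g/cm³.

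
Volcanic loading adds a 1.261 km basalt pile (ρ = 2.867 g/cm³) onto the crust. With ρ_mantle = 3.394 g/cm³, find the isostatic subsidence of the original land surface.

Subaerial loading: s = t ρ_load / ρ_m.
s = 1.261 km × 2.867/3.394 = 1.07 km.

1.07 km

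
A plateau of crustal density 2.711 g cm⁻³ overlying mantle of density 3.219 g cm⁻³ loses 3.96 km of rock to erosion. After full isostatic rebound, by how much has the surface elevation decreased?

0.625 km

Rebound u = e ρ_c/ρ_m = 3.96 km × 2.711/3.219 = 3.335 km.
Net surface drop = e − u = 3.96 km − 3.335 km = e (ρ_m − ρ_c)/ρ_m = 0.625 km.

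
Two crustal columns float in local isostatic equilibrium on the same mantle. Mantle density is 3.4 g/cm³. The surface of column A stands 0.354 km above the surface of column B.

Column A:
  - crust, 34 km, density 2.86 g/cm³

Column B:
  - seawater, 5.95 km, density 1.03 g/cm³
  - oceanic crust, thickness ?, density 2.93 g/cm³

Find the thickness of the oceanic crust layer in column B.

6.5 km

Take the compensation level at the base of the deeper column (depth z_c below the surface of column A) and equate Σ ρ_i t_i down to z_c; mantle fills any gap and the z_c terms cancel.
Column A: 34×2.86 + (z_c − 34)×3.4
Column B: 0.354×0 + 5.95×1.03 + x×2.93 + (z_c − 0.354 − 5.95 − x)×3.4
The z_c×3.4 term appears on both sides and cancels. Collect the known terms of each column as K = Σ(ρt)_known − 3.4 × (depth of known layers): K_A = 97.24 − 3.4×34 = −18.36; K_B = 6.1285 − 3.4×(0.354 + 5.95) = −15.3051.
Balance: K_A = K_B − x×(3.4 − 2.93), so x = (K_B − K_A)/(3.4 − 2.93) = 3.0549/0.47 = 6.5 km.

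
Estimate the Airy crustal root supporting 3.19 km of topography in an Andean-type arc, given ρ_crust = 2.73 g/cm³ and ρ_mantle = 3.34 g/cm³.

Equating mass per unit area of the two columns: the weight of the topography is balanced by the buoyancy of the root, ρ_c h = (ρ_m − ρ_c) r.
r = h · ρ_c / (ρ_m − ρ_c) = 3.19 km × 2.73 / (3.34 − 2.73) = 14.3 km.

14.3 km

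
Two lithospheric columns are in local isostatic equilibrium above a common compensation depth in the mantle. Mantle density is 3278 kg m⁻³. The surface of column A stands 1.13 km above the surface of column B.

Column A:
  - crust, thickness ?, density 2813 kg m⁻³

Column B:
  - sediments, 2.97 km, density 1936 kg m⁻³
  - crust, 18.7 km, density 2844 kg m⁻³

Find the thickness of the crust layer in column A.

Take the compensation level at the base of the deeper column (depth z_c below the surface of column A) and equate Σ ρ_i t_i down to z_c; mantle fills any gap and the z_c terms cancel.
Column A: x×2813 + (z_c − 0 − x)×3278
Column B: 1.13×0 + 2.97×1936 + 18.7×2844 + (z_c − 1.13 − 21.67)×3278
The z_c×3278 term appears on both sides and cancels. Collect the known terms of each column as K = Σ(ρt)_known − 3278 × (depth of known layers): K_A = 0 − 3278×0 = 0; K_B = 58932.72 − 3278×(1.13 + 21.67) = −15805.68.
Balance: K_A − x×(3278 − 2813) = K_B, so x = (K_A − K_B)/(3278 − 2813) = 15805.7/465 = 34 km.

34 km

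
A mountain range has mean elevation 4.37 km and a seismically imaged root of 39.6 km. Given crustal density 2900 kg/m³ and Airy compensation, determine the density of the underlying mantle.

Airy balance: ρ_c h = (ρ_m − ρ_c) r → ρ_m = ρ_c (1 + h/r).
ρ_m = 2900 × (1 + 4.37 km/39.6 km) = 3220 kg/m³.

3220 kg/m³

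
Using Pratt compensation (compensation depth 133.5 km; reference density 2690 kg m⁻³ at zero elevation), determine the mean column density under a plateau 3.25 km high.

Pratt balance: ρ_ref D = ρ (D + h).
ρ = ρ_ref D/(D + h) = 2690 × 133.5 km/(133.5 km + 3.25 km) = 2630 kg m⁻³.

2630 kg m⁻³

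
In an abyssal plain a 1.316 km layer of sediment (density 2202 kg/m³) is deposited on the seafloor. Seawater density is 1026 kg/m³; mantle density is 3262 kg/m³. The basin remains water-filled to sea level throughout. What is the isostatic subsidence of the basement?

Submarine loading: the sediment displaces seawater, and the subsidence is in turn flooded, so s (ρ_m − ρ_w) = t (ρ_sed − ρ_w).
s = 1.316 km × (2202 − 1026) / (3262 − 1026) = 0.692 km.

0.692 km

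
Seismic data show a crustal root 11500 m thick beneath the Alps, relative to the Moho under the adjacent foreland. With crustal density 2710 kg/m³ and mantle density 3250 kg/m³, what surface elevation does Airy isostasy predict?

In Airy isostatic equilibrium: ρ_c h = (ρ_m − ρ_c) r.
h = r (ρ_m − ρ_c) / ρ_c = 11500 m × (3250 − 2710) / 2710 = 2290 m.

2290 m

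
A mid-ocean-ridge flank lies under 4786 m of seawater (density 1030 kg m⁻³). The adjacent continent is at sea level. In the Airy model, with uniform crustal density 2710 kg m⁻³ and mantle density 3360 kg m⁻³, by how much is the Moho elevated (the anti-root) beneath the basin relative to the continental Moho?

12400 m

In Airy isostatic equilibrium: replacing crust with seawater at the top is compensated by replacing crust with mantle at the base: d (ρ_c − ρ_w) = a (ρ_m − ρ_c).
a = d (ρ_c − ρ_w)/(ρ_m − ρ_c) = 4786 m × 1680/650 = 12400 m.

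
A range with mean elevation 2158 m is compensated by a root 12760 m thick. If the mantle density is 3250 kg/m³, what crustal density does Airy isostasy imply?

2780 kg/m³

ρ_c h = (ρ_m − ρ_c) r → ρ_c (h + r) = ρ_m r → ρ_c = ρ_m r / (h + r).
ρ_c = 3250 × 12760 m / (2158 m + 12760 m) = 2780 kg/m³.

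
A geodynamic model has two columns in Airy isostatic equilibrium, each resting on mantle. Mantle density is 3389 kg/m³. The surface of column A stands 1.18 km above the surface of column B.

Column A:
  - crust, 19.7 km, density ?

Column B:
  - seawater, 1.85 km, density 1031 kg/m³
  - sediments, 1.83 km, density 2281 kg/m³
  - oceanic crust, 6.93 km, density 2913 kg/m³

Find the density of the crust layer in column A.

2690 kg/m³

Take the compensation level at the base of the deeper column (depth z_c below the surface of column A) and equate Σ ρ_i t_i down to z_c; mantle fills any gap and the z_c terms cancel.
Column A: 19.7×ρ + (z_c − 19.7)×3389
Column B: 1.18×0 + 1.85×1031 + 1.83×2281 + 6.93×2913 + (z_c − 1.18 − 10.61)×3389
The z_c×3389 term appears on both sides and cancels. Collect the known terms of each column as K = Σ(ρt)_known − 3389 × (depth of known layers): K_A = 0 − 3389×19.7 = −66763.3; K_B = 26268.67 − 3389×(1.18 + 10.61) = −13687.64.
Balance: K_A + 19.7×ρ = K_B, so ρ = (K_B − K_A)/19.7 = 53075.7/19.7 = 2690 kg/m³.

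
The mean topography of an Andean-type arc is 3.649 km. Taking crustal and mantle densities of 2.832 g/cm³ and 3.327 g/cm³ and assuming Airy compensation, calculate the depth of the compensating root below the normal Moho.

Balancing pressure at the compensation depth: the weight of the topography is balanced by the buoyancy of the root, ρ_c h = (ρ_m − ρ_c) r.
r = h · ρ_c / (ρ_m − ρ_c) = 3.649 km × 2.832 / (3.327 − 2.832) = 20.9 km.

20.9 km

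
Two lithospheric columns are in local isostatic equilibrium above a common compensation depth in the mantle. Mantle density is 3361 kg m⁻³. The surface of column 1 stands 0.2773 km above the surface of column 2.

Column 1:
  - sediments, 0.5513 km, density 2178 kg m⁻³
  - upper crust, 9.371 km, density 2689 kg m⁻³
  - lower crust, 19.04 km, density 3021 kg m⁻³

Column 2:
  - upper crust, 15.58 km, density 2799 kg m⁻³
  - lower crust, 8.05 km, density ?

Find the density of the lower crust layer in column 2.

2900 kg m⁻³

Take the compensation level at the base of the deeper column (depth z_c below the surface of column 1) and equate Σ ρ_i t_i down to z_c; mantle fills any gap and the z_c terms cancel.
Column 1: 0.5513×2178 + 9.371×2689 + 19.04×3021 + (z_c − 28.9623)×3361
Column 2: 0.2773×0 + 15.58×2799 + 8.05×ρ + (z_c − 0.2773 − 23.63)×3361
The z_c×3361 term appears on both sides and cancels. Collect the known terms of each column as K = Σ(ρt)_known − 3361 × (depth of known layers): K_1 = 83919.1904 − 3361×28.9623 = −13423.0999; K_2 = 43608.42 − 3361×(0.2773 + 23.63) = −36744.0153.
Balance: K_1 = K_2 + 8.05×ρ, so ρ = (K_1 − K_2)/8.05 = 23320.9/8.05 = 2900 kg m⁻³.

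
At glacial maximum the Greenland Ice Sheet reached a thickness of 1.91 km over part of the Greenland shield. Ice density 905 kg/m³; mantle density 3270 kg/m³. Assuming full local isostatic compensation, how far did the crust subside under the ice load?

By Archimedes' principle applied to the lithosphere: the ice load ρ_ice t is balanced by mantle displaced below, ρ_m s.
s = t ρ_ice / ρ_m = 1.91 km × 905/3270 = 0.529 km.

0.529 km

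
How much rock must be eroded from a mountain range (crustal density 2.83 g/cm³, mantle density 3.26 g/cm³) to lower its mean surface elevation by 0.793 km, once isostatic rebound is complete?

Net drop Δ = e − u = e − e ρ_c/ρ_m = e (ρ_m − ρ_c)/ρ_m.
e = Δ ρ_m/(ρ_m − ρ_c) = 0.793 km × 3.26/0.43 = 6.01 km.

6.01 km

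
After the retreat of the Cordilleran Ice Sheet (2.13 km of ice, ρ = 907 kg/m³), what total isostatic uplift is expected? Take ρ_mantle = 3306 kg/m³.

0.584 km

Removing the load lets mantle flow back in; uplift u satisfies ρ_ice t = ρ_m u.
u = t ρ_ice/ρ_m = 2.13 km × 907/3306 = 0.584 km.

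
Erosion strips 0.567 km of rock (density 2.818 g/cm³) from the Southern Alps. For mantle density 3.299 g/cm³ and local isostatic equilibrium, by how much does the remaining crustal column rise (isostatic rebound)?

0.484 km

Unloading: uplift u = e ρ_c/ρ_m = 0.567 km × 2.818/3.299 = 0.484 km.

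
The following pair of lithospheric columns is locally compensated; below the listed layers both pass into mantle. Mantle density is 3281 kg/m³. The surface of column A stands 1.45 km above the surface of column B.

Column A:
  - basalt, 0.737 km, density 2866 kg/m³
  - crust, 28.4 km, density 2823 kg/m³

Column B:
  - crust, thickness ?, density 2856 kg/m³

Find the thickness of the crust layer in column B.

Take the compensation level at the base of the deeper column (depth z_c below the surface of column A) and equate Σ ρ_i t_i down to z_c; mantle fills any gap and the z_c terms cancel.
Column A: 0.737×2866 + 28.4×2823 + (z_c − 29.137)×3281
Column B: 1.45×0 + x×2856 + (z_c − 1.45 − 0 − x)×3281
The z_c×3281 term appears on both sides and cancels. Collect the known terms of each column as K = Σ(ρt)_known − 3281 × (depth of known layers): K_A = 82285.442 − 3281×29.137 = −13313.055; K_B = 0 − 3281×(1.45 + 0) = −4757.45.
Balance: K_A = K_B − x×(3281 − 2856), so x = (K_B − K_A)/(3281 − 2856) = 8555.6/425 = 20.1 km.

20.1 km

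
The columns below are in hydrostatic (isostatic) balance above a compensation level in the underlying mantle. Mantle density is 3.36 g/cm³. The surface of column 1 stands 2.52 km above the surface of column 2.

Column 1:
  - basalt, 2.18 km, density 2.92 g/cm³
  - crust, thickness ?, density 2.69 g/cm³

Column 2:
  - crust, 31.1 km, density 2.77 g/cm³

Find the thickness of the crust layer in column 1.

Take the compensation level at the base of the deeper column (depth z_c below the surface of column 1) and equate Σ ρ_i t_i down to z_c; mantle fills any gap and the z_c terms cancel.
Column 1: 2.18×2.92 + x×2.69 + (z_c − 2.18 − x)×3.36
Column 2: 2.52×0 + 31.1×2.77 + (z_c − 2.52 − 31.1)×3.36
The z_c×3.36 term appears on both sides and cancels. Collect the known terms of each column as K = Σ(ρt)_known − 3.36 × (depth of known layers): K_1 = 6.3656 − 3.36×2.18 = −0.9592; K_2 = 86.147 − 3.36×(2.52 + 31.1) = −26.8162.
Balance: K_1 − x×(3.36 − 2.69) = K_2, so x = (K_1 − K_2)/(3.36 − 2.69) = 25.857/0.67 = 38.6 km.

38.6 km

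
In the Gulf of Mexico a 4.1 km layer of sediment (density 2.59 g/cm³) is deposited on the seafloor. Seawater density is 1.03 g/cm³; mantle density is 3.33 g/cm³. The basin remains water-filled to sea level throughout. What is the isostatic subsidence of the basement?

Submarine loading: the sediment displaces seawater, and the subsidence is in turn flooded, so s (ρ_m − ρ_w) = t (ρ_sed − ρ_w).
s = 4.1 km × (2.59 − 1.03) / (3.33 − 1.03) = 2.78 km.

2.78 km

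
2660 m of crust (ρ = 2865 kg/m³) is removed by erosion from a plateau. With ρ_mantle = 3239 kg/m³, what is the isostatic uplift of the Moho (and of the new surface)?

2350 m

Unloading: uplift u = e ρ_c/ρ_m = 2660 m × 2865/3239 = 2350 m.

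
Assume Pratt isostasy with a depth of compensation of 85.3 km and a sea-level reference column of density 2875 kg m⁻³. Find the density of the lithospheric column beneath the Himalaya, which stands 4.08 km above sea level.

2740 kg m⁻³

Pratt balance: ρ_ref D = ρ (D + h).
ρ = ρ_ref D/(D + h) = 2875 × 85.3 km/(85.3 km + 4.08 km) = 2740 kg m⁻³.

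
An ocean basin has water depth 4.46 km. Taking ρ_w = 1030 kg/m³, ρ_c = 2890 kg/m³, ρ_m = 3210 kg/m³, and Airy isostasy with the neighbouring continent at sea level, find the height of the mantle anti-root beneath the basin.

25.9 km

For local isostatic compensation: replacing crust with seawater at the top is compensated by replacing crust with mantle at the base: d (ρ_c − ρ_w) = a (ρ_m − ρ_c).
a = d (ρ_c − ρ_w)/(ρ_m − ρ_c) = 4.46 km × 1860/320 = 25.9 km.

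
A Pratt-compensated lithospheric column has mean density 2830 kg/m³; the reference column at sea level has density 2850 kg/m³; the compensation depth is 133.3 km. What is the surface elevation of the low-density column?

0.942 km

ρ_ref D = ρ (D + h) → h = D (ρ_ref − ρ)/ρ.
h = 133.3 km × (2850 − 2830)/2830 = 0.942 km.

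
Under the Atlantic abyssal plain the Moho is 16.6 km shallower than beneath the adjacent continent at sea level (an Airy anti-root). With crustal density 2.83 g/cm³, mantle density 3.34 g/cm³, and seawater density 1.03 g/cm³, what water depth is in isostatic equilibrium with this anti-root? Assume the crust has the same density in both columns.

Replacing a thickness d of crust by seawater at the top must be balanced by replacing crust with mantle at the base: d (ρ_c − ρ_w) = a (ρ_m − ρ_c).
d = a (ρ_m − ρ_c)/(ρ_c − ρ_w) = 16.6 km × 0.51/1.8 = 4.7 km.

4.7 km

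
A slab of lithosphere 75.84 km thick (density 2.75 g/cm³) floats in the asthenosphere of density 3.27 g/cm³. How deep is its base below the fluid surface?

63.8 km

Draft d = t ρ_obj/ρ_fluid = 75.84 km × 2.75/3.27 = 63.8 km.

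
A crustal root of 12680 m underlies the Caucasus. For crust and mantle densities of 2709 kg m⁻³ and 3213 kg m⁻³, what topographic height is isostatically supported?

Isostatic balance requires: ρ_c h = (ρ_m − ρ_c) r.
h = r (ρ_m − ρ_c) / ρ_c = 12680 m × (3213 − 2709) / 2709 = 2360 m.

2360 m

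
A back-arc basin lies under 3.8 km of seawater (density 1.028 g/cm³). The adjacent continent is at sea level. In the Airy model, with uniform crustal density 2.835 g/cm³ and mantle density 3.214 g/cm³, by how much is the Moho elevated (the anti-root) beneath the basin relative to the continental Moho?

18.1 km

In Airy isostatic equilibrium: replacing crust with seawater at the top is compensated by replacing crust with mantle at the base: d (ρ_c − ρ_w) = a (ρ_m − ρ_c).
a = d (ρ_c − ρ_w)/(ρ_m − ρ_c) = 3.8 km × 1.807/0.379 = 18.1 km.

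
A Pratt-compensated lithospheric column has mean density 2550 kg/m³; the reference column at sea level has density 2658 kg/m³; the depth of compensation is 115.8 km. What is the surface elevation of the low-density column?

ρ_ref D = ρ (D + h) → h = D (ρ_ref − ρ)/ρ.
h = 115.8 km × (2658 − 2550)/2550 = 4.9 km.

4.9 km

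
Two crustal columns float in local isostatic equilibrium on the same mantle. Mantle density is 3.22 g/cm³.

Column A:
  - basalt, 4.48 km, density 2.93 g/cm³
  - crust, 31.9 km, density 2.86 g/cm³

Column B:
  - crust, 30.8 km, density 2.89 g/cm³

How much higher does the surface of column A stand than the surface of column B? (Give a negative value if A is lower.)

0.813 km

For any compensation level in the mantle, the mantle terms cancel and isostasy reduces to e = (Σt_A − Σt_B) − (Σ(ρt)_A − Σ(ρt)_B) / ρ_m.
Σt_A = 36.38 km; Σt_B = 30.8 km; Σ(ρt)_A = 104.3604; Σ(ρt)_B = 89.012 (in km·g/cm³).
e = (36.38 − 30.8) − (104.3604 − 89.012) / 3.22 = 0.813 km.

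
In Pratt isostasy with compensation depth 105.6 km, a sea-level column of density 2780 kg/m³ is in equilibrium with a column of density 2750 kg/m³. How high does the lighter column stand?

1.15 km

ρ_ref D = ρ (D + h) → h = D (ρ_ref − ρ)/ρ.
h = 105.6 km × (2780 − 2750)/2750 = 1.15 km.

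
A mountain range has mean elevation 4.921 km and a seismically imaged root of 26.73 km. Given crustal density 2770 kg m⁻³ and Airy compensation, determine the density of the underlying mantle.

Airy balance: ρ_c h = (ρ_m − ρ_c) r → ρ_m = ρ_c (1 + h/r).
ρ_m = 2770 × (1 + 4.921 km/26.73 km) = 3280 kg m⁻³.

3280 kg m⁻³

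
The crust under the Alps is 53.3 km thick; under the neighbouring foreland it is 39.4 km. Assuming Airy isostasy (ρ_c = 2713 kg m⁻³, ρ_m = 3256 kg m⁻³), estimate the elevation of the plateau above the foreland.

Excess crust Δ = 53.3 km − 39.4 km = 13.9 km, split between elevation h and root r with h + r = Δ.
Airy balance ρ_c h = (ρ_m − ρ_c) r gives r = h ρ_c/(ρ_m − ρ_c), so h (1 + ρ_c/(ρ_m − ρ_c)) = Δ, i.e. h = Δ (ρ_m − ρ_c)/ρ_m.
h = 13.9 km × 543/3256 = 2.32 km.

2.32 km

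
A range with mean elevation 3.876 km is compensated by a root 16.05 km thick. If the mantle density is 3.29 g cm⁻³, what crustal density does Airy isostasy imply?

ρ_c h = (ρ_m − ρ_c) r → ρ_c (h + r) = ρ_m r → ρ_c = ρ_m r / (h + r).
ρ_c = 3.29 × 16.05 km / (3.876 km + 16.05 km) = 2.65 g cm⁻³.

2.65 g cm⁻³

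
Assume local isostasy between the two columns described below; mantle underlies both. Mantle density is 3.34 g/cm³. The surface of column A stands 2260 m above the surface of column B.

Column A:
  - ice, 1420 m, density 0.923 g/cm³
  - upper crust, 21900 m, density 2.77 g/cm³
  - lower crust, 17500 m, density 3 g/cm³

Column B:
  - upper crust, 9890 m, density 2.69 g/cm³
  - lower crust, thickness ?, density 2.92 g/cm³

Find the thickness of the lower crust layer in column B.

Take the compensation level at the base of the deeper column (depth z_c below the surface of column A) and equate Σ ρ_i t_i down to z_c; mantle fills any gap and the z_c terms cancel.
Column A: 1420×0.923 + 21900×2.77 + 17500×3 + (z_c − 40820)×3.34
Column B: 2260×0 + 9890×2.69 + x×2.92 + (z_c − 2260 − 9890 − x)×3.34
The z_c×3.34 term appears on both sides and cancels. Collect the known terms of each column as K = Σ(ρt)_known − 3.34 × (depth of known layers): K_A = 114473.66 − 3.34×40820 = −21865.14; K_B = 26604.1 − 3.34×(2260 + 9890) = −13976.9.
Balance: K_A = K_B − x×(3.34 − 2.92), so x = (K_B − K_A)/(3.34 − 2.92) = 7888.24/0.42 = 18800 m.

18800 m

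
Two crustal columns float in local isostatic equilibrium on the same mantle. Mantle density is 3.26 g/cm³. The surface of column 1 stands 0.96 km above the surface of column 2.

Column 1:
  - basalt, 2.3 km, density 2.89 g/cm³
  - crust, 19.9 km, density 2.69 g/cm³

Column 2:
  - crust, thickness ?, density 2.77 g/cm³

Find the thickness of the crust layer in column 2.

Take the compensation level at the base of the deeper column (depth z_c below the surface of column 1) and equate Σ ρ_i t_i down to z_c; mantle fills any gap and the z_c terms cancel.
Column 1: 2.3×2.89 + 19.9×2.69 + (z_c − 22.2)×3.26
Column 2: 0.96×0 + x×2.77 + (z_c − 0.96 − 0 − x)×3.26
The z_c×3.26 term appears on both sides and cancels. Collect the known terms of each column as K = Σ(ρt)_known − 3.26 × (depth of known layers): K_1 = 60.178 − 3.26×22.2 = −12.194; K_2 = 0 − 3.26×(0.96 + 0) = −3.1296.
Balance: K_1 = K_2 − x×(3.26 − 2.77), so x = (K_2 − K_1)/(3.26 − 2.77) = 9.0644/0.49 = 18.5 km.

18.5 km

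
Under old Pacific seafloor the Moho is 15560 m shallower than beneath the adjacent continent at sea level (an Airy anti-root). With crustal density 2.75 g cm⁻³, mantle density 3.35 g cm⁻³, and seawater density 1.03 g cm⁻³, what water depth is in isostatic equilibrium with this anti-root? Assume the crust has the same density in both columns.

Replacing a thickness d of crust by seawater at the top must be balanced by replacing crust with mantle at the base: d (ρ_c − ρ_w) = a (ρ_m − ρ_c).
d = a (ρ_m − ρ_c)/(ρ_c − ρ_w) = 15560 m × 0.6/1.72 = 5430 m.

5430 m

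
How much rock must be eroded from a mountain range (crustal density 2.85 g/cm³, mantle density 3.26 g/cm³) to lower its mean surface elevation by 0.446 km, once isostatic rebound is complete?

3.55 km

Net drop Δ = e − u = e − e ρ_c/ρ_m = e (ρ_m − ρ_c)/ρ_m.
e = Δ ρ_m/(ρ_m − ρ_c) = 0.446 km × 3.26/0.41 = 3.55 km.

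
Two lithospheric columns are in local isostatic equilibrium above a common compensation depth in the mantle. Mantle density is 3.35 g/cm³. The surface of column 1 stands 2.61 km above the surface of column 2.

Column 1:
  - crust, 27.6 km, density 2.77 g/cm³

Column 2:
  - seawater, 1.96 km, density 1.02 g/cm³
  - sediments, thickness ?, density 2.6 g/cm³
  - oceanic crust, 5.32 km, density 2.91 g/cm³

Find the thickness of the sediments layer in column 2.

Take the compensation level at the base of the deeper column (depth z_c below the surface of column 1) and equate Σ ρ_i t_i down to z_c; mantle fills any gap and the z_c terms cancel.
Column 1: 27.6×2.77 + (z_c − 27.6)×3.35
Column 2: 2.61×0 + 1.96×1.02 + x×2.6 + 5.32×2.91 + (z_c − 2.61 − 7.28 − x)×3.35
The z_c×3.35 term appears on both sides and cancels. Collect the known terms of each column as K = Σ(ρt)_known − 3.35 × (depth of known layers): K_1 = 76.452 − 3.35×27.6 = −16.008; K_2 = 17.4804 − 3.35×(2.61 + 7.28) = −15.6511.
Balance: K_1 = K_2 − x×(3.35 − 2.6), so x = (K_2 − K_1)/(3.35 − 2.6) = 0.3569/0.75 = 0.476 km.

0.476 km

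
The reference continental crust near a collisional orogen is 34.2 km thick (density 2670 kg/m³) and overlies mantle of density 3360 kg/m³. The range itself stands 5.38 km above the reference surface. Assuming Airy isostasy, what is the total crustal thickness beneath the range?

Root depth r = h ρ_c / (ρ_m − ρ_c) = 5.38 km × 2670 / 690 = 20.82 km.
Total thickness = T + h + r = 34.2 km + 5.38 km + 20.82 km = 60.4 km.

60.4 km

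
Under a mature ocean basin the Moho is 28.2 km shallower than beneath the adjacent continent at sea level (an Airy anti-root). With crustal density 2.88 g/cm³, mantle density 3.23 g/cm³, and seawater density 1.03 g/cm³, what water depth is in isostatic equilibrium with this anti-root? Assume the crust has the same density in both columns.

5.34 km

Replacing a thickness d of crust by seawater at the top must be balanced by replacing crust with mantle at the base: d (ρ_c − ρ_w) = a (ρ_m − ρ_c).
d = a (ρ_m − ρ_c)/(ρ_c − ρ_w) = 28.2 km × 0.35/1.85 = 5.34 km.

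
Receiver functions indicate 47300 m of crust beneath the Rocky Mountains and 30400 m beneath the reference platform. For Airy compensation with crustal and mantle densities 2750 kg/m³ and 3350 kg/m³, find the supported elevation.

Excess crust Δ = 47300 m − 30400 m = 16900 m, split between elevation h and root r with h + r = Δ.
Airy balance ρ_c h = (ρ_m − ρ_c) r gives r = h ρ_c/(ρ_m − ρ_c), so h (1 + ρ_c/(ρ_m − ρ_c)) = Δ, i.e. h = Δ (ρ_m − ρ_c)/ρ_m.
h = 16900 m × 600/3350 = 3030 m.

3030 m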